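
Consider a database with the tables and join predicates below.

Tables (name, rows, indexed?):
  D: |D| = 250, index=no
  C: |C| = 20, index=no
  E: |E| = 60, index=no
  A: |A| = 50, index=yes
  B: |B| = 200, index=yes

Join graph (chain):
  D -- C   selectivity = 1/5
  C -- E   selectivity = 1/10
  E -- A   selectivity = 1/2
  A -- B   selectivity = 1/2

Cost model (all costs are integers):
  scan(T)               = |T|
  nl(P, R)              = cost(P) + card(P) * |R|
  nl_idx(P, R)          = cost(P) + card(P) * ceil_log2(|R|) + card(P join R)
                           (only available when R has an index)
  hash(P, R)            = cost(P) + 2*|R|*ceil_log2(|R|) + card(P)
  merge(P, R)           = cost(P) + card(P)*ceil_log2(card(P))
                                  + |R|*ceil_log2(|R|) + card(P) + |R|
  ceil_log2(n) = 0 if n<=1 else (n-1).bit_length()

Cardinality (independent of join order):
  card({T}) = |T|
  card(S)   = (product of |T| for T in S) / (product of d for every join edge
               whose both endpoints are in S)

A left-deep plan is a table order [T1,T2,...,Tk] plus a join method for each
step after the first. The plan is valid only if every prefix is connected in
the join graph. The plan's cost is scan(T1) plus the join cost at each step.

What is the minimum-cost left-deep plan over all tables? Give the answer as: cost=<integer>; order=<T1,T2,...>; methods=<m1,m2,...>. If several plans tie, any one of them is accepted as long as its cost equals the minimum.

cost=161240; order=E,C,A,D,B; methods=hash,hash,hash,hash

Selinger DP (subsets sized 1..n):
  {D}: scan cost=250, card=250
  {C}: scan cost=20, card=20
  {E}: scan cost=60, card=60
  {A}: scan cost=50, card=50
  {B}: scan cost=200, card=200
  {CD}: card=1000; try (C,hash)→700, (D,merge)→2390, (C,merge)→2620, (D,hash)→4040, (D,nl)→5020, (C,nl)→5250; best=700 via (C,hash)
  {CE}: card=120; try (C,hash)→320, (E,merge)→560, (C,merge)→600, (E,hash)→760, (E,nl)→1220, (C,nl)→1260; best=320 via (C,hash)
  {AE}: card=1500; try (A,hash)→720, (E,hash)→820, (E,merge)→820, (A,merge)→830, (A,nl_idx)→1920, (E,nl)→3050 …(+1); best=720 via (A,hash)
  {AB}: card=5000; try (A,hash)→1000, (B,merge)→2200, (A,merge)→2350, (B,hash)→3300, (B,nl_idx)→5450, (A,nl_idx)→6400 …(+2); best=1000 via (A,hash)
  {CDE}: card=6000; try (E,hash)→2420, (D,merge)→3530, (D,hash)→4440, (E,merge)→12120, (D,nl)→30320, (E,nl)→60700; best=2420 via (E,hash)
  {ACE}: card=3000; try (A,hash)→1040, (A,merge)→1630, (C,hash)→2420, (A,nl_idx)→4040, (A,nl)→6320, (C,merge)→18840 …(+1); best=1040 via (A,hash)
  {ABE}: card=150000; try (B,hash)→5420, (E,hash)→6720, (B,merge)→20520, (E,merge)→71420, (B,nl_idx)→162720, (B,nl)→300720 …(+1); best=5420 via (B,hash)
  {ACDE}: card=150000; try (D,hash)→8040, (A,hash)→9020, (D,merge)→42290, (A,merge)→86770, (A,nl_idx)→188420, (A,nl)→302420 …(+1); best=8040 via (D,hash)
  {ABCE}: card=300000; try (B,hash)→7240, (B,merge)→41840, (C,hash)→155620, (B,nl_idx)→325040, (B,nl)→601040, (C,merge)→2855540 …(+1); best=7240 via (B,hash)
  {ABCDE}: card=15000000; try (B,hash)→161240, (D,hash)→311240, (B,merge)→2859840, (D,merge)→6009490, (B,nl_idx)→16208040, (B,nl)→30008040 …(+1); best=161240 via (B,hash)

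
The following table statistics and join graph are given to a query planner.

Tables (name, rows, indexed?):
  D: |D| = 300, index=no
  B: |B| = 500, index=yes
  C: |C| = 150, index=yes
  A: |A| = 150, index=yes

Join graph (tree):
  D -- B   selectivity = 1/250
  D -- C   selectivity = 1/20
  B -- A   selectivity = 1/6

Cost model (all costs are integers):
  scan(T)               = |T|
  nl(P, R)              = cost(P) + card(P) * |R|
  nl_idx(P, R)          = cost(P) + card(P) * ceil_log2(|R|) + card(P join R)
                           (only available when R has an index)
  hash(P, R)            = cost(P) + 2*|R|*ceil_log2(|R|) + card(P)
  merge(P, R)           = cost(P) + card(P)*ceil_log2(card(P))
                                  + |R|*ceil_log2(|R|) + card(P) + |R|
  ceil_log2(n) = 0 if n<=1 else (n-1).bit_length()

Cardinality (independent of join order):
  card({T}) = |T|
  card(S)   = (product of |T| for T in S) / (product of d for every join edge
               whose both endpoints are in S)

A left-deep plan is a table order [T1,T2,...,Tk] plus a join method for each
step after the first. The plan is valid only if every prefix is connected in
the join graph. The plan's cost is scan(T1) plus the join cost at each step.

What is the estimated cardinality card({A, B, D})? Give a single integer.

15000

Tables in S: A(150), B(500), D(300)
Edges inside S: D-B(d=250), B-A(d=6)
numerator = 150 * 500 * 300 = 22500000
denominator = 250 * 6 = 1500
card(S) = 22500000 / 1500 = 15000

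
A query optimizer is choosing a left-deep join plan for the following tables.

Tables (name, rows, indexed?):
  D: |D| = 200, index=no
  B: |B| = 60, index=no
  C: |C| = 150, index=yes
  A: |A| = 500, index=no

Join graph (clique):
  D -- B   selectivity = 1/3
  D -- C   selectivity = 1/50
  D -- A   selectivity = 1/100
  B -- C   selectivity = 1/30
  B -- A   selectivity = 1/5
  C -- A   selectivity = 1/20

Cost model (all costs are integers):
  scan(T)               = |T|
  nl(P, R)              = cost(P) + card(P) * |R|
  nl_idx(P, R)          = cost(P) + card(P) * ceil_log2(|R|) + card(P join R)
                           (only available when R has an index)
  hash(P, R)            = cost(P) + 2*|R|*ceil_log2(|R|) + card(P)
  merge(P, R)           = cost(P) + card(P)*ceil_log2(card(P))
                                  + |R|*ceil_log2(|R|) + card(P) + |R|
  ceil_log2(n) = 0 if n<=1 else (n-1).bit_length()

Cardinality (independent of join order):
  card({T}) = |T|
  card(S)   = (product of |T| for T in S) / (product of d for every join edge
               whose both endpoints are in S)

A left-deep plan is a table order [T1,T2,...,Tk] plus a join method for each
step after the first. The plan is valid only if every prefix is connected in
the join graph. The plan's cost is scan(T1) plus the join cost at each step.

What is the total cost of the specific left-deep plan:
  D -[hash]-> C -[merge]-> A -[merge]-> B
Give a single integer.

step 1: scan D: cost=200, card=200
step 2: join C via hash
    card(P join C) = 200*150/(50) = 600
    cost = 200 + 2*150*8 + 200 = 2800
step 3: join A via merge
    card(P join A) = 600*500/(100*20) = 150
    cost = 2800 + 600*10 + 500*9 + 600 + 500 = 14400
step 4: join B via merge
    card(P join B) = 150*60/(3*30*5) = 20
    cost = 14400 + 150*8 + 60*6 + 150 + 60 = 16170

16170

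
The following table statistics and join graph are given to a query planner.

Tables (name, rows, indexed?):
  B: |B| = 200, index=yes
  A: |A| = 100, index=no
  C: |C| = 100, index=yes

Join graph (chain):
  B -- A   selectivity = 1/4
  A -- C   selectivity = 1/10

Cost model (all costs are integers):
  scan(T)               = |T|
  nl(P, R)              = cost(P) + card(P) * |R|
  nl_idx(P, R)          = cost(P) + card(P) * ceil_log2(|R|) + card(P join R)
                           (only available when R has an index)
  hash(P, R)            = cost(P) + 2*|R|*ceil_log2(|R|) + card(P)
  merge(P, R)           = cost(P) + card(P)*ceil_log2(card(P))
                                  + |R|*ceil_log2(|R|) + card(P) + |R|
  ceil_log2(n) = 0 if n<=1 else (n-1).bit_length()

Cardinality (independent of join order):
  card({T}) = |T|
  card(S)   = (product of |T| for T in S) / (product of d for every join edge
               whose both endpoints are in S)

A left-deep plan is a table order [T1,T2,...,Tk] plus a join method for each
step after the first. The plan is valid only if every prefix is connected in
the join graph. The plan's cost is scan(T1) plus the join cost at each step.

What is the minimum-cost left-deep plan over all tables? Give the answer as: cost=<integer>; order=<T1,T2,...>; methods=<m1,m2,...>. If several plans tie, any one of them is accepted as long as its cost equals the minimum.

Selinger DP (subsets sized 1..n):
  {B}: scan cost=200, card=200
  {A}: scan cost=100, card=100
  {C}: scan cost=100, card=100
  {AB}: card=5000; try (A,hash)→1800, (B,merge)→2700, (A,merge)→2800, (B,hash)→3400, (B,nl_idx)→5900, (B,nl)→20100 …(+1); best=1800 via (A,hash)
  {AC}: card=1000; try (C,hash)→1600, (A,hash)→1600, (C,merge)→1700, (A,merge)→1700, (C,nl_idx)→1800, (C,nl)→10100 …(+1); best=1600 via (C,hash)
  {ABC}: card=50000; try (B,hash)→5800, (C,hash)→8200, (B,merge)→14400, (B,nl_idx)→59600, (C,merge)→72600, (C,nl_idx)→86800 …(+2); best=5800 via (B,hash)

cost=5800; order=A,C,B; methods=hash,hash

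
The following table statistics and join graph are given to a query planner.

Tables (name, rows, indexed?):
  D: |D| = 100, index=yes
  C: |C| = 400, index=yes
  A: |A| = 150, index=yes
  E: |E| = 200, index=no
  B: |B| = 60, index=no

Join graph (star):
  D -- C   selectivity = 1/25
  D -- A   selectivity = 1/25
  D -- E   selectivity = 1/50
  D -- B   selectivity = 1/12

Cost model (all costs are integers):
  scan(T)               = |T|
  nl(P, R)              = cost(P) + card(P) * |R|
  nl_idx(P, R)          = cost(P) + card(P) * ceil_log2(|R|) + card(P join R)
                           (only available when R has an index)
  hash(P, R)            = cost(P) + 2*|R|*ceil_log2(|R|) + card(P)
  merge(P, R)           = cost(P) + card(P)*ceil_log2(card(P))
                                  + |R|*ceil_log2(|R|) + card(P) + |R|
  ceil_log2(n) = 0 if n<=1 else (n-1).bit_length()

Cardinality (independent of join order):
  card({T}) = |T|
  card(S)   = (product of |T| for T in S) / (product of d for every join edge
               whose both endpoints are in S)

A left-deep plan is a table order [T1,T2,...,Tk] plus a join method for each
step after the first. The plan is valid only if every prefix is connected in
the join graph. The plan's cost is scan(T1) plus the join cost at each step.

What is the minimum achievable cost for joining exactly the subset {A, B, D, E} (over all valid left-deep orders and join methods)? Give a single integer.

7320

Selinger DP over subsets of {A,B,D,E}:
  {D}: scan cost=100, card=100
  {A}: scan cost=150, card=150
  {E}: scan cost=200, card=200
  {B}: scan cost=60, card=60
  {AD}: card=600; try (A,nl_idx)→1500, (D,hash)→1700, (D,nl_idx)→1800, (A,merge)→2250, (D,merge)→2300, (A,hash)→2600 …(+2); best=1500 via (A,nl_idx)
  {DE}: card=400; try (D,hash)→1800, (D,nl_idx)→2000, (E,merge)→2700, (D,merge)→2800, (E,hash)→3400, (E,nl)→20100 …(+1); best=1800 via (D,hash)
  {BD}: card=500; try (B,hash)→920, (D,nl_idx)→980, (D,merge)→1280, (B,merge)→1320, (D,hash)→1520, (D,nl)→6060 …(+1); best=920 via (B,hash)
  {ADE}: card=2400; try (A,hash)→4600, (E,hash)→5300, (A,merge)→7150, (A,nl_idx)→7400, (E,merge)→9900, (A,nl)→61800 …(+1); best=4600 via (A,hash)
  {ABD}: card=3000; try (B,hash)→2820, (A,hash)→3820, (A,merge)→7270, (A,nl_idx)→7920, (B,merge)→8520, (B,nl)→37500 …(+1); best=2820 via (B,hash)
  {BDE}: card=2000; try (B,hash)→2920, (E,hash)→4620, (B,merge)→6220, (E,merge)→7720, (B,nl)→25800, (E,nl)→100920; best=2920 via (B,hash)
  {ABDE}: card=12000; try (A,hash)→7320, (B,hash)→7720, (E,hash)→9020, (A,merge)→28270, (A,nl_idx)→30920, (B,merge)→36220 …(+4); best=7320 via (A,hash)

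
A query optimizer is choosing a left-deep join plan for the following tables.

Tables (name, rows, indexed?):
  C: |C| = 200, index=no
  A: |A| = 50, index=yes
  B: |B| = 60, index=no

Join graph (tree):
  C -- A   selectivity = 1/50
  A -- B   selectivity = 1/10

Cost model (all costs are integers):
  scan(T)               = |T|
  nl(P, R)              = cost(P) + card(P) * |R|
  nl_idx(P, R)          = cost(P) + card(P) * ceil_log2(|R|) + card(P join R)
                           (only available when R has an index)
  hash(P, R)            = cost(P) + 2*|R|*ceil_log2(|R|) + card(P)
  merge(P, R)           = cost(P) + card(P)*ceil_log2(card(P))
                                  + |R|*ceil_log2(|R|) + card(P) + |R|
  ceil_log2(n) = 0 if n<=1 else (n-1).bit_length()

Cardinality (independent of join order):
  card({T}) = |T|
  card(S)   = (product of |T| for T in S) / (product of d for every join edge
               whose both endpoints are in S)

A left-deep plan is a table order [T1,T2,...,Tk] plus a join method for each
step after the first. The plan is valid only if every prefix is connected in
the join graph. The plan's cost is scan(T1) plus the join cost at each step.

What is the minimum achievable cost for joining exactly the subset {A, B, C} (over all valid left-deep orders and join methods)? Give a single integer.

1920

Selinger DP over subsets of {A,B,C}:
  {C}: scan cost=200, card=200
  {A}: scan cost=50, card=50
  {B}: scan cost=60, card=60
  {AC}: card=200; try (A,hash)→1000, (A,nl_idx)→1600, (C,merge)→2200, (A,merge)→2350, (C,hash)→3300, (C,nl)→10050 …(+1); best=1000 via (A,hash)
  {AB}: card=300; try (A,hash)→720, (A,nl_idx)→720, (B,hash)→820, (B,merge)→820, (A,merge)→830, (B,nl)→3050 …(+1); best=720 via (A,hash)
  {ABC}: card=1200; try (B,hash)→1920, (B,merge)→3220, (C,hash)→4220, (C,merge)→5520, (B,nl)→13000, (C,nl)→60720; best=1920 via (B,hash)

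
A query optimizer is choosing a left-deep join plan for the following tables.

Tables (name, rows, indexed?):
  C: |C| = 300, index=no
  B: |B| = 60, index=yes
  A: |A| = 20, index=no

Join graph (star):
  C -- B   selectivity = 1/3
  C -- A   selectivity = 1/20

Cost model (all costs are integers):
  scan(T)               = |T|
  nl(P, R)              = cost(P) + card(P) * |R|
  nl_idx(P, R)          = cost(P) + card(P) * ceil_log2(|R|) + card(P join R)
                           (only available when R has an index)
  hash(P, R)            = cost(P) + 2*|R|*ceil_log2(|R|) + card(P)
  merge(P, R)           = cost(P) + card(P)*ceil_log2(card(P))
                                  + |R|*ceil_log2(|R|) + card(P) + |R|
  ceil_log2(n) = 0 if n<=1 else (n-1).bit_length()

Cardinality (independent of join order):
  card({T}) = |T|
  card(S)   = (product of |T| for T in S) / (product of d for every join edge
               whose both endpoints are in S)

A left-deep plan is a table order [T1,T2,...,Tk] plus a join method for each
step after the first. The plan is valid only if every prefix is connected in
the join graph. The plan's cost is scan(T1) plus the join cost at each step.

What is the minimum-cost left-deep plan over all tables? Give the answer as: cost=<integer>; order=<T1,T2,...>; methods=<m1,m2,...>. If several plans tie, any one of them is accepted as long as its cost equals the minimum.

Selinger DP (subsets sized 1..n):
  {C}: scan cost=300, card=300
  {B}: scan cost=60, card=60
  {A}: scan cost=20, card=20
  {BC}: card=6000; try (B,hash)→1320, (C,merge)→3480, (B,merge)→3720, (C,hash)→5520, (B,nl_idx)→8100, (C,nl)→18060 …(+1); best=1320 via (B,hash)
  {AC}: card=300; try (A,hash)→800, (C,merge)→3140, (A,merge)→3420, (C,hash)→5440, (C,nl)→6020, (A,nl)→6300; best=800 via (A,hash)
  {ABC}: card=6000; try (B,hash)→1820, (B,merge)→4220, (A,hash)→7520, (B,nl_idx)→8600, (B,nl)→18800, (A,merge)→85440 …(+1); best=1820 via (B,hash)

cost=1820; order=C,A,B; methods=hash,hash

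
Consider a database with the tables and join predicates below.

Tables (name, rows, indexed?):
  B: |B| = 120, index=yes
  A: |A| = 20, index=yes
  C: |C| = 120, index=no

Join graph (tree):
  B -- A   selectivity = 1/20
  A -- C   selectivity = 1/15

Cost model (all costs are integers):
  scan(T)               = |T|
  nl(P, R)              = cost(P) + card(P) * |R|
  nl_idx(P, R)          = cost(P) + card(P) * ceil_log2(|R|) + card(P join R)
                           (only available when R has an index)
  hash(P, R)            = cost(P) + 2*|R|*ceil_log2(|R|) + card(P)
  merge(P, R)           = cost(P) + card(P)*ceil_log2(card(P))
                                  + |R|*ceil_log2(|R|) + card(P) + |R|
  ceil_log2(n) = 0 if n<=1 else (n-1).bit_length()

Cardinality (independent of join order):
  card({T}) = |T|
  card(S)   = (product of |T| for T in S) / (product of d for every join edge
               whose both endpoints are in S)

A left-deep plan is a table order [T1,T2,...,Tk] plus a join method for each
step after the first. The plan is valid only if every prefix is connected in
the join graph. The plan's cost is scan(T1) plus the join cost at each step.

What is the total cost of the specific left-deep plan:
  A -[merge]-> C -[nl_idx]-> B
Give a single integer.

step 1: scan A: cost=20, card=20
step 2: join C via merge
    card(P join C) = 20*120/(15) = 160
    cost = 20 + 20*5 + 120*7 + 20 + 120 = 1100
step 3: join B via nl_idx
    card(P join B) = 160*120/(20) = 960
    cost = 1100 + 160*7 + 960 = 3180

3180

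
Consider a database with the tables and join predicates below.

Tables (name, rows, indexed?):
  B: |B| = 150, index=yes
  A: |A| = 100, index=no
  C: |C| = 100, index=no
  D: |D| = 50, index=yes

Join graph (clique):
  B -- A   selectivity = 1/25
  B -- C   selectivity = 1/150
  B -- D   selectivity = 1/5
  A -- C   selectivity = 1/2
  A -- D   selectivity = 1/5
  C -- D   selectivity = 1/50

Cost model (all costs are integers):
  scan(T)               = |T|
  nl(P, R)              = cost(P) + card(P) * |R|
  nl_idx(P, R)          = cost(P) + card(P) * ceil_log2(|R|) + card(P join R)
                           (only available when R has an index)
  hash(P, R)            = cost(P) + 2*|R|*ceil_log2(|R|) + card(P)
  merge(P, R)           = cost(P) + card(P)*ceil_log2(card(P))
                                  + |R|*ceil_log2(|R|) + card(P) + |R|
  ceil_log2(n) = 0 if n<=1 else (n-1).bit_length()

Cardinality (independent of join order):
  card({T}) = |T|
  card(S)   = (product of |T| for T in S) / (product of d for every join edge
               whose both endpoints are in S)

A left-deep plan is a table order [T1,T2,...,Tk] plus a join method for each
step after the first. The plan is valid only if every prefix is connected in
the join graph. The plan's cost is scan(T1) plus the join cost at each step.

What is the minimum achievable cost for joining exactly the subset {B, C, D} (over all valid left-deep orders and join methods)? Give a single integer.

Selinger DP over subsets of {B,C,D}:
  {B}: scan cost=150, card=150
  {C}: scan cost=100, card=100
  {D}: scan cost=50, card=50
  {BC}: card=100; try (B,nl_idx)→1000, (C,hash)→1700, (B,merge)→2250, (C,merge)→2300, (B,hash)→2600, (B,nl)→15100 …(+1); best=1000 via (B,nl_idx)
  {BD}: card=1500; try (D,hash)→900, (B,merge)→1750, (D,merge)→1850, (B,nl_idx)→1950, (B,hash)→2500, (D,nl_idx)→2550 …(+2); best=900 via (D,hash)
  {CD}: card=100; try (D,hash)→800, (D,nl_idx)→800, (C,merge)→1200, (D,merge)→1250, (C,hash)→1500, (C,nl)→5050 …(+1); best=800 via (D,hash)
  {BCD}: card=20; try (D,nl_idx)→1620, (B,nl_idx)→1620, (D,hash)→1700, (D,merge)→2150, (B,merge)→2950, (B,hash)→3300 …(+5); best=1620 via (D,nl_idx)

1620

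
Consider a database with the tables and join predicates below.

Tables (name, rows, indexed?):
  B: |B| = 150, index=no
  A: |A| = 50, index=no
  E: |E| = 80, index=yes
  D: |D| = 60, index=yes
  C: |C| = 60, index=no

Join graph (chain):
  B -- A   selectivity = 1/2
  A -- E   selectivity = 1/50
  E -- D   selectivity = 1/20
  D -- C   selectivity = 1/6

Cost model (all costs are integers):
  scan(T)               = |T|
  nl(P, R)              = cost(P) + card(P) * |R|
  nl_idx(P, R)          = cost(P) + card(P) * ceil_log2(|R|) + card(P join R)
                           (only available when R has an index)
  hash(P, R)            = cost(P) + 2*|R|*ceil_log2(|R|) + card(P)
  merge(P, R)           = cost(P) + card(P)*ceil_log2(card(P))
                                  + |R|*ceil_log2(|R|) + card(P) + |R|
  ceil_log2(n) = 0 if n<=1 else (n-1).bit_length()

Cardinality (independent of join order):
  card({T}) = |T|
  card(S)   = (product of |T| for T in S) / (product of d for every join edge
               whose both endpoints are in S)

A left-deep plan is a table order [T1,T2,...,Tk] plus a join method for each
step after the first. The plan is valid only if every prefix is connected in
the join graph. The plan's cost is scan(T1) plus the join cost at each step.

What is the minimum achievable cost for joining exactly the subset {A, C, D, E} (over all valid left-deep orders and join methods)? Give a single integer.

2160

Selinger DP over subsets of {A,C,D,E}:
  {A}: scan cost=50, card=50
  {E}: scan cost=80, card=80
  {D}: scan cost=60, card=60
  {C}: scan cost=60, card=60
  {AE}: card=80; try (E,nl_idx)→480, (A,hash)→760, (E,merge)→1040, (A,merge)→1070, (E,hash)→1220, (E,nl)→4050 …(+1); best=480 via (E,nl_idx)
  {DE}: card=240; try (E,nl_idx)→720, (D,nl_idx)→800, (D,hash)→880, (E,merge)→1120, (D,merge)→1140, (E,hash)→1240 …(+2); best=720 via (E,nl_idx)
  {CD}: card=600; try (D,hash)→840, (C,hash)→840, (D,merge)→900, (C,merge)→900, (D,nl_idx)→1020, (D,nl)→3660 …(+1); best=840 via (D,hash)
  {ADE}: card=240; try (D,nl_idx)→1200, (D,hash)→1280, (D,merge)→1540, (A,hash)→1560, (A,merge)→3230, (D,nl)→5280 …(+1); best=1200 via (D,nl_idx)
  {CDE}: card=2400; try (C,hash)→1680, (E,hash)→2560, (C,merge)→3300, (E,nl_idx)→7440, (E,merge)→8080, (C,nl)→15120 …(+1); best=1680 via (C,hash)
  {ACDE}: card=2400; try (C,hash)→2160, (C,merge)→3780, (A,hash)→4680, (C,nl)→15600, (A,merge)→33230, (A,nl)→121680; best=2160 via (C,hash)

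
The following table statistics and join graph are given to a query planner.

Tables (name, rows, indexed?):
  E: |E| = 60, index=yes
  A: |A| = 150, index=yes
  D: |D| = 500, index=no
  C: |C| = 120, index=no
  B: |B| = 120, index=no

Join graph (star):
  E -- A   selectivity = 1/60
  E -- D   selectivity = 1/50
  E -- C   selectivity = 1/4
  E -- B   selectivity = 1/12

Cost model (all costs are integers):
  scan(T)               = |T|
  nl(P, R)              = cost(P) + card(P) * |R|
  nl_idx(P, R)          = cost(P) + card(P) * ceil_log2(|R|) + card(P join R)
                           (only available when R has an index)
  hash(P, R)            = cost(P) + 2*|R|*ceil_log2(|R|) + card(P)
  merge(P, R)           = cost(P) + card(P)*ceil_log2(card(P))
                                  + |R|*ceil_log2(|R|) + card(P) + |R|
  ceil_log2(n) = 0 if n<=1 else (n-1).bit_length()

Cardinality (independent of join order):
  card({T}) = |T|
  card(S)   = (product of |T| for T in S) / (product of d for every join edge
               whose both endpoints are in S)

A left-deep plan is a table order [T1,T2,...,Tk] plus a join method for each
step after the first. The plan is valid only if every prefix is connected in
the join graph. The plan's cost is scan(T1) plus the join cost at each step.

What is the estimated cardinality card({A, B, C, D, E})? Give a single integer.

450000

Tables in S: A(150), B(120), C(120), D(500), E(60)
Edges inside S: E-A(d=60), E-D(d=50), E-C(d=4), E-B(d=12)
numerator = 150 * 120 * 120 * 500 * 60 = 64800000000
denominator = 60 * 50 * 4 * 12 = 144000
card(S) = 64800000000 / 144000 = 450000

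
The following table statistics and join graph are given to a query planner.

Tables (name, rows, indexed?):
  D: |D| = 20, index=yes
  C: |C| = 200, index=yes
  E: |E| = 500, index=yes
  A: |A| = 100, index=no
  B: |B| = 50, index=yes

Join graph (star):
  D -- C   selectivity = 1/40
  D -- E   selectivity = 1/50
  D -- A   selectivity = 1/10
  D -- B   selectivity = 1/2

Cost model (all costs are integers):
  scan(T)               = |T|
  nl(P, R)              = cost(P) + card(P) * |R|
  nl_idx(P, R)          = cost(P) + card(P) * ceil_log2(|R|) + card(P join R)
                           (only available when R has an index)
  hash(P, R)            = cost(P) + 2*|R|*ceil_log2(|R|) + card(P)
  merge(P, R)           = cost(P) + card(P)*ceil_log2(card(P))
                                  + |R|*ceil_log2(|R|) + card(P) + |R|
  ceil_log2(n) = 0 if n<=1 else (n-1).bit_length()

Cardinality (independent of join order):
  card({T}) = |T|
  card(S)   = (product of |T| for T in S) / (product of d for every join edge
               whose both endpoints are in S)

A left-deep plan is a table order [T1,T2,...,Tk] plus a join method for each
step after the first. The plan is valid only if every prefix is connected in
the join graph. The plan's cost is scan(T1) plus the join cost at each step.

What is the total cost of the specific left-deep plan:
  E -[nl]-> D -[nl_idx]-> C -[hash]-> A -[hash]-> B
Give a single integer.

step 1: scan E: cost=500, card=500
step 2: join D via nl
    card(P join D) = 500*20/(50) = 200
    cost = 500 + 500*20 = 10500
step 3: join C via nl_idx
    card(P join C) = 200*200/(40) = 1000
    cost = 10500 + 200*8 + 1000 = 13100
step 4: join A via hash
    card(P join A) = 1000*100/(10) = 10000
    cost = 13100 + 2*100*7 + 1000 = 15500
step 5: join B via hash
    card(P join B) = 10000*50/(2) = 250000
    cost = 15500 + 2*50*6 + 10000 = 26100

26100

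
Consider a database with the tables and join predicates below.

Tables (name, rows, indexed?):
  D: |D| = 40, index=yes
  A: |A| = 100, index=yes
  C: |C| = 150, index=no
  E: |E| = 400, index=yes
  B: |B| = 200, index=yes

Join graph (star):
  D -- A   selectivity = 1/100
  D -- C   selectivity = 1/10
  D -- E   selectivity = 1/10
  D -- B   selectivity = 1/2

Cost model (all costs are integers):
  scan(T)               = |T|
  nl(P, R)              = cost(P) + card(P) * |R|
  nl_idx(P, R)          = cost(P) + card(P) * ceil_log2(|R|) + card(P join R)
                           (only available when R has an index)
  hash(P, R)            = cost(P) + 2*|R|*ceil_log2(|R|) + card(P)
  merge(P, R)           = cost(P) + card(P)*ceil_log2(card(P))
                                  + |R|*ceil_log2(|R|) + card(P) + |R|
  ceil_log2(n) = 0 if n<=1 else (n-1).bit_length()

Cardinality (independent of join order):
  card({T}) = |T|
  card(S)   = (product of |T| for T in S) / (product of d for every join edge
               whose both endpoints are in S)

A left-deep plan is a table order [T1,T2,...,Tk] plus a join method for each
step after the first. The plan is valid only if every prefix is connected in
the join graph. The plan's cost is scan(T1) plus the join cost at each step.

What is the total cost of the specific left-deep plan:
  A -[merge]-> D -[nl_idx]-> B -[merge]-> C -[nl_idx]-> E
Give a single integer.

step 1: scan A: cost=100, card=100
step 2: join D via merge
    card(P join D) = 100*40/(100) = 40
    cost = 100 + 100*7 + 40*6 + 100 + 40 = 1180
step 3: join B via nl_idx
    card(P join B) = 40*200/(2) = 4000
    cost = 1180 + 40*8 + 4000 = 5500
step 4: join C via merge
    card(P join C) = 4000*150/(10) = 60000
    cost = 5500 + 4000*12 + 150*8 + 4000 + 150 = 58850
step 5: join E via nl_idx
    card(P join E) = 60000*400/(10) = 2400000
    cost = 58850 + 60000*9 + 2400000 = 2998850

2998850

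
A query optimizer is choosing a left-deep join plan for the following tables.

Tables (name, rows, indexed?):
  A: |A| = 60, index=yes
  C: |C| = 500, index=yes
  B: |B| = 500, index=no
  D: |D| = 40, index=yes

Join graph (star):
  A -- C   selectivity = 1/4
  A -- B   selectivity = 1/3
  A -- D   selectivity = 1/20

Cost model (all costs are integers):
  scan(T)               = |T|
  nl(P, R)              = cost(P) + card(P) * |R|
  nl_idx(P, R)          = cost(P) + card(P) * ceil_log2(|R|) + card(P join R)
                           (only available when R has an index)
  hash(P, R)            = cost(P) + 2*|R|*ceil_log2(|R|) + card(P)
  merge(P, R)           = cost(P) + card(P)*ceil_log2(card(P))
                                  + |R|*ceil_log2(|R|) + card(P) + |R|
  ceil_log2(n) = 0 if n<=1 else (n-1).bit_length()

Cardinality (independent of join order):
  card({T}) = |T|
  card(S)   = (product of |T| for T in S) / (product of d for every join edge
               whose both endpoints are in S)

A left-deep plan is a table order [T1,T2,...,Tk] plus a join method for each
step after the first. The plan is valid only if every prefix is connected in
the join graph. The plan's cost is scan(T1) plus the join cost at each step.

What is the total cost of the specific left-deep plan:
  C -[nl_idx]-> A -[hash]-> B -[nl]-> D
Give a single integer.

50027500

step 1: scan C: cost=500, card=500
step 2: join A via nl_idx
    card(P join A) = 500*60/(4) = 7500
    cost = 500 + 500*6 + 7500 = 11000
step 3: join B via hash
    card(P join B) = 7500*500/(3) = 1250000
    cost = 11000 + 2*500*9 + 7500 = 27500
step 4: join D via nl
    card(P join D) = 1250000*40/(20) = 2500000
    cost = 27500 + 1250000*40 = 50027500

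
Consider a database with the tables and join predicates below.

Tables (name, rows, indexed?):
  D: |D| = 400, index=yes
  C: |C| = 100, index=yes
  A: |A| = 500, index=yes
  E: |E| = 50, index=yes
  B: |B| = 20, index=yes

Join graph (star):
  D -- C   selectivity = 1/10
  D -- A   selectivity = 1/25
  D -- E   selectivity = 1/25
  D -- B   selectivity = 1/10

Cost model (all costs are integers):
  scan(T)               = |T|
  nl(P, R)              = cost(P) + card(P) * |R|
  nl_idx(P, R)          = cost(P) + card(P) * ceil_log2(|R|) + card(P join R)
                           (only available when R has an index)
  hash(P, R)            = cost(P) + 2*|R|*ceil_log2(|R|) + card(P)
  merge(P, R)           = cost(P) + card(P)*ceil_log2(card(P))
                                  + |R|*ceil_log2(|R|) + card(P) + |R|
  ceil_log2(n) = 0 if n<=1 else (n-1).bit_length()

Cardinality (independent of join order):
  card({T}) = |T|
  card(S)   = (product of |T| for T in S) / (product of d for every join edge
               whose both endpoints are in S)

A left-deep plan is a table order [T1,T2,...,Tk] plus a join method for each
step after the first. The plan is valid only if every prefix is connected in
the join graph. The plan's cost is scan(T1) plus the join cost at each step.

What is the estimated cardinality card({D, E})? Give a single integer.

Tables in S: D(400), E(50)
Edges inside S: D-E(d=25)
numerator = 400 * 50 = 20000
denominator = 25 = 25
card(S) = 20000 / 25 = 800

800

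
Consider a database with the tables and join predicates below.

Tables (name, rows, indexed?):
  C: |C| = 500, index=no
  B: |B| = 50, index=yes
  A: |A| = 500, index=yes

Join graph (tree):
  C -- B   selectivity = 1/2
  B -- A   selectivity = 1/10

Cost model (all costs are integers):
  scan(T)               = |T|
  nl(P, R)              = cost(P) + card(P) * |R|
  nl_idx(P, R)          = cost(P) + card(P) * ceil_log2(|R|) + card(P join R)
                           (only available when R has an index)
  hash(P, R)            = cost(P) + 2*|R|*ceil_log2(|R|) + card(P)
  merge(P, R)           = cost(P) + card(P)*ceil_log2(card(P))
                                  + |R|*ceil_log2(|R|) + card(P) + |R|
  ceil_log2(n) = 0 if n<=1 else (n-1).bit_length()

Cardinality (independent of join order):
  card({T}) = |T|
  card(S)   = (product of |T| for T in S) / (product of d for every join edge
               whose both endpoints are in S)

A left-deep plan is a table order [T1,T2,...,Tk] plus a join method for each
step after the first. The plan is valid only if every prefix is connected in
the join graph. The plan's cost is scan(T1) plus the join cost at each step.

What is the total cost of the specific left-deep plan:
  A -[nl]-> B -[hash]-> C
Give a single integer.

37000

step 1: scan A: cost=500, card=500
step 2: join B via nl
    card(P join B) = 500*50/(10) = 2500
    cost = 500 + 500*50 = 25500
step 3: join C via hash
    card(P join C) = 2500*500/(2) = 625000
    cost = 25500 + 2*500*9 + 2500 = 37000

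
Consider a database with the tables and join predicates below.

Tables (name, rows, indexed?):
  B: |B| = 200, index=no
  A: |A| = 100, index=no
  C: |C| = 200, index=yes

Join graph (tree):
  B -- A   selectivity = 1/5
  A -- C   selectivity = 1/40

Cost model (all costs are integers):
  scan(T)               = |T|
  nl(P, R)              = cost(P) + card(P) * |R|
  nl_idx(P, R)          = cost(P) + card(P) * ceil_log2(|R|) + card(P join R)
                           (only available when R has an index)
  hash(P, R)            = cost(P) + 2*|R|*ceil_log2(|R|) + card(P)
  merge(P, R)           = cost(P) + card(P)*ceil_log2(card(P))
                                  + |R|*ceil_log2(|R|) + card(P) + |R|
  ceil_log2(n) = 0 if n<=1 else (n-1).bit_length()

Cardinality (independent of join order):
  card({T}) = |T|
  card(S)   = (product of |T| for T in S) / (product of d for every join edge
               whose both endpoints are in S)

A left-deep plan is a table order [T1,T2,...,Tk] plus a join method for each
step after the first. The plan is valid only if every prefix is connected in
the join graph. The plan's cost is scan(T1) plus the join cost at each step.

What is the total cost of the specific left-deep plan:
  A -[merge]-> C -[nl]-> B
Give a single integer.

step 1: scan A: cost=100, card=100
step 2: join C via merge
    card(P join C) = 100*200/(40) = 500
    cost = 100 + 100*7 + 200*8 + 100 + 200 = 2700
step 3: join B via nl
    card(P join B) = 500*200/(5) = 20000
    cost = 2700 + 500*200 = 102700

102700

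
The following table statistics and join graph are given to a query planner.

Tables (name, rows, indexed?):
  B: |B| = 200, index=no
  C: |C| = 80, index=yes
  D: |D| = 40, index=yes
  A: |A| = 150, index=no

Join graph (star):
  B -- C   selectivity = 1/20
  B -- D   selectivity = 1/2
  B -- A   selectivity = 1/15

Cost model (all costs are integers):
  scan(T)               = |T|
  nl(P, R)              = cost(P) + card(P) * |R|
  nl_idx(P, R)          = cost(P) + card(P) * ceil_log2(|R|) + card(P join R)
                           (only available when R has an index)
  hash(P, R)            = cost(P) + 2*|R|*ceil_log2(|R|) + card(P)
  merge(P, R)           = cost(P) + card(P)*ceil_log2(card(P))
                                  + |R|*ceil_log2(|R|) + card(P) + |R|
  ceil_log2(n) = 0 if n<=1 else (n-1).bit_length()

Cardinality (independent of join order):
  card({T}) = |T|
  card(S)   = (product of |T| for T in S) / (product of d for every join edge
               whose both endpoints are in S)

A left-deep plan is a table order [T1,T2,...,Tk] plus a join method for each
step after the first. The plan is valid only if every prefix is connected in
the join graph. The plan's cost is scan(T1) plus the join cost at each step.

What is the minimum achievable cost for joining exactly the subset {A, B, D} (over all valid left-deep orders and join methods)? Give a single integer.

5280

Selinger DP over subsets of {A,B,D}:
  {B}: scan cost=200, card=200
  {D}: scan cost=40, card=40
  {A}: scan cost=150, card=150
  {BD}: card=4000; try (D,hash)→880, (B,merge)→2120, (D,merge)→2280, (B,hash)→3280, (D,nl_idx)→5400, (B,nl)→8040 …(+1); best=880 via (D,hash)
  {AB}: card=2000; try (A,hash)→2800, (B,merge)→3300, (A,merge)→3350, (B,hash)→3500, (B,nl)→30150, (A,nl)→30200; best=2800 via (A,hash)
  {ABD}: card=40000; try (D,hash)→5280, (A,hash)→7280, (D,merge)→27080, (A,merge)→54230, (D,nl_idx)→54800, (D,nl)→82800 …(+1); best=5280 via (D,hash)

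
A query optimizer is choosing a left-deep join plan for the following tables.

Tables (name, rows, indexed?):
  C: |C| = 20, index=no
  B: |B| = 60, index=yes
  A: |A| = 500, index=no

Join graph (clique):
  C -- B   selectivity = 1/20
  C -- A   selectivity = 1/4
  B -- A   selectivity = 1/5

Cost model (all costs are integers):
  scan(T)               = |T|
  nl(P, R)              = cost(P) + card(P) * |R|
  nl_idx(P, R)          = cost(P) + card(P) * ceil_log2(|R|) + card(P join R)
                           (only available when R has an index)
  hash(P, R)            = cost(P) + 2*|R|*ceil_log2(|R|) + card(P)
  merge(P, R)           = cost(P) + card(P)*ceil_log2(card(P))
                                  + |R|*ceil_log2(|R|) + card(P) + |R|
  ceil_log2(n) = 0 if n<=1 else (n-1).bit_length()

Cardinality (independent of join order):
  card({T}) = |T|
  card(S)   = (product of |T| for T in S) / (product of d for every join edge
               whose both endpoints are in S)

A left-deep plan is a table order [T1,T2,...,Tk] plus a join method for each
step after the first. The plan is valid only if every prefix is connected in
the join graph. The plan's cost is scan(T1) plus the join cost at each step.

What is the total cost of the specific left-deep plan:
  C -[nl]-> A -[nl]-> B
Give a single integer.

step 1: scan C: cost=20, card=20
step 2: join A via nl
    card(P join A) = 20*500/(4) = 2500
    cost = 20 + 20*500 = 10020
step 3: join B via nl
    card(P join B) = 2500*60/(20*5) = 1500
    cost = 10020 + 2500*60 = 160020

160020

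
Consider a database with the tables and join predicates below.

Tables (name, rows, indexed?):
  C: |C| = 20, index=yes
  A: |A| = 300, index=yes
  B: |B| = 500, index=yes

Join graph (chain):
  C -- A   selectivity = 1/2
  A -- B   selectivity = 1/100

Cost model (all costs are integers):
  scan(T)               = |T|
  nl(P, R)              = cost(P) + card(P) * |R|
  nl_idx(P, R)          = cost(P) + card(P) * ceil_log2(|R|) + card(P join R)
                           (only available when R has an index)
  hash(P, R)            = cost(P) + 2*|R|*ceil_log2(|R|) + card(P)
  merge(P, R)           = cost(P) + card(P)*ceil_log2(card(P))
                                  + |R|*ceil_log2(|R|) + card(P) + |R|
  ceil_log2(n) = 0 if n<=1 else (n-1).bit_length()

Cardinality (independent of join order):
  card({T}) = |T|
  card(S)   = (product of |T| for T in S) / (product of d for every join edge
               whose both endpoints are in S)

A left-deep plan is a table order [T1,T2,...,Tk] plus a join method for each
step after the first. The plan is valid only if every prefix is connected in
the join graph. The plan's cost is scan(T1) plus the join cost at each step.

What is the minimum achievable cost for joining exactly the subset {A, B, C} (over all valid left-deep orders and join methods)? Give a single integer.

Selinger DP over subsets of {A,B,C}:
  {C}: scan cost=20, card=20
  {A}: scan cost=300, card=300
  {B}: scan cost=500, card=500
  {AC}: card=3000; try (C,hash)→800, (A,merge)→3140, (A,nl_idx)→3200, (C,merge)→3420, (C,nl_idx)→4800, (A,hash)→5440 …(+2); best=800 via (C,hash)
  {AB}: card=1500; try (B,nl_idx)→4500, (A,hash)→6400, (A,nl_idx)→6500, (B,merge)→8300, (A,merge)→8500, (B,hash)→9600 …(+2); best=4500 via (B,nl_idx)
  {ABC}: card=15000; try (C,hash)→6200, (B,hash)→12800, (C,merge)→22620, (C,nl_idx)→27000, (C,nl)→34500, (B,nl_idx)→42800 …(+2); best=6200 via (C,hash)

6200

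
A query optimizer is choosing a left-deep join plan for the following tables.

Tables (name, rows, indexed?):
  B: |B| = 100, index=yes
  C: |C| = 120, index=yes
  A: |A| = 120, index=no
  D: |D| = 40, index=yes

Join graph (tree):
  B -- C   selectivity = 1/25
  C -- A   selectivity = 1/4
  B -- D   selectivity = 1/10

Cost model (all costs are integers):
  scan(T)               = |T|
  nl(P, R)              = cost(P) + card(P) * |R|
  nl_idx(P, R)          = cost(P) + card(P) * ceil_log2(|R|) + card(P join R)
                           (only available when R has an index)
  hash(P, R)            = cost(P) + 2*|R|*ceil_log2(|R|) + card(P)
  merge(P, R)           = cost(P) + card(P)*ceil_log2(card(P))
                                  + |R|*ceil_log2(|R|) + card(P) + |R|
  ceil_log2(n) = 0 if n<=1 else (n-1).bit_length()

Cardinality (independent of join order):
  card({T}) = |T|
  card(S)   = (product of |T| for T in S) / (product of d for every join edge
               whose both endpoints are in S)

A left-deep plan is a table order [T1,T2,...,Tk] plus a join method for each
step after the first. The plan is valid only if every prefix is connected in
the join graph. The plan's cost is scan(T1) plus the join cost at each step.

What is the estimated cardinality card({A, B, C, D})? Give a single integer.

57600

Tables in S: A(120), B(100), C(120), D(40)
Edges inside S: B-C(d=25), C-A(d=4), B-D(d=10)
numerator = 120 * 100 * 120 * 40 = 57600000
denominator = 25 * 4 * 10 = 1000
card(S) = 57600000 / 1000 = 57600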